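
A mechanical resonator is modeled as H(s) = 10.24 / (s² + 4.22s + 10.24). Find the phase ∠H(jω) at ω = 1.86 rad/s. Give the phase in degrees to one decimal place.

-49.2°

∠[(j1.86)² + 4.22(j1.86) + 10.24] = ∠[6.7804 + j7.8492] = 49.18°
∠H(j1.86) = −49.18° = -49.18°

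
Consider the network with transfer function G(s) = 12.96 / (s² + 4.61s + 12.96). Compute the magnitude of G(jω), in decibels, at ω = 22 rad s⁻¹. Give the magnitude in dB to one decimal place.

|(j22)² + 4.61(j22) + 12.96| = |-471.04 + j101.42| = 481.8
|G(j22)| = 12.96 / 481.8 = 0.026897
20 log₁₀(0.026897) = -31.41 dB

-31.4 dB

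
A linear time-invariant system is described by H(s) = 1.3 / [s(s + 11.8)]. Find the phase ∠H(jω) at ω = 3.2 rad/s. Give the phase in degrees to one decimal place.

-105.2 deg

∠(j3.2 + 11.8) = arctan(3.2/11.8) = 15.17°
∠(j3.2) = 90.00°
∠H(j3.2) = − (15.17° + 90.00°) = -105.17°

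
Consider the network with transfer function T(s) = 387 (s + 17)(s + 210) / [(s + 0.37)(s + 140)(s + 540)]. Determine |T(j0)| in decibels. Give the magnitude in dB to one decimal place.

T(0) = 387 × 17 × 210 / (0.37 × 140 × 540) = 49.392
20 log₁₀(49.392) = 33.87 dB

33.9 dB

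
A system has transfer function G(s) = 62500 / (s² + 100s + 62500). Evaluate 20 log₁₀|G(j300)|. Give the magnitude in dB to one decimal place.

3.7 dB

|(j300)² + 100(j300) + 62500| = |-27500 + j30000| = 4.07e+04
|G(j300)| = 62500 / 4.07e+04 = 1.5357
20 log₁₀(1.5357) = 3.73 dB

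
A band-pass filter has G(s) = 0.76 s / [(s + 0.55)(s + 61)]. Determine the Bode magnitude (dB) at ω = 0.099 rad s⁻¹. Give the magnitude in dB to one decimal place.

|j0.099| = 0.099
|j0.099 + 0.55| = √(0.099² + 0.55²) = 0.5588
|j0.099 + 61| = √(0.099² + 61²) = 61
|G(j0.099)| = 0.76 × 0.099 / (0.5588 × 61) = 0.0022071
20 log₁₀(0.0022071) = -53.12 dB

-53.1 dB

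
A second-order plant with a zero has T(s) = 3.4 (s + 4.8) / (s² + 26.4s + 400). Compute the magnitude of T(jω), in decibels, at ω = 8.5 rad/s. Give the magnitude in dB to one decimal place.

|j8.5 + 4.8| = √(8.5² + 4.8²) = 9.762
|(j8.5)² + 26.4(j8.5) + 400| = |327.75 + j224.4| = 397.2
|T(j8.5)| = 3.4 × 9.762 / 397.2 = 0.083557
20 log₁₀(0.083557) = -21.56 dB

-21.6 dB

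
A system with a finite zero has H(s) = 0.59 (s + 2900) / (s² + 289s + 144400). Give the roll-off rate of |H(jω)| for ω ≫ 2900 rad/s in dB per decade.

With 1 zero and 2 poles, the high-frequency asymptotic slope is 20 × (1 − 2) = -20 dB/decade.

-20 dB/decade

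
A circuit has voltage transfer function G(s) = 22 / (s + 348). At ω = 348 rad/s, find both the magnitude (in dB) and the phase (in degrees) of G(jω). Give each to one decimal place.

|j348 + 348| = √(348² + 348²) = 492.1
|G(j348)| = 22 / 492.1 = 0.044702
20 log₁₀(0.044702) = -26.99 dB
∠(j348 + 348) = arctan(348/348) = 45.00°
∠G(j348) = −45.00° = -45.00°

|G| = -27.0 dB, ∠G = -45.0 deg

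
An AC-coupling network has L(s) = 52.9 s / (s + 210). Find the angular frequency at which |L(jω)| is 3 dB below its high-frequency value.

For a single-pole high-pass, the −3 dB point is at the pole: ω = 210 rad/s.

210 rad/s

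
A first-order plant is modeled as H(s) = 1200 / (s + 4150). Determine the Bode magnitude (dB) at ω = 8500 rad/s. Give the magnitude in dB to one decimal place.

|j8500 + 4150| = √(8500² + 4150²) = 9459
|H(j8500)| = 1200 / 9459 = 0.12686
20 log₁₀(0.12686) = -17.93 dB

-17.9 dB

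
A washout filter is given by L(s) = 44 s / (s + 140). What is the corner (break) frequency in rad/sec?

140 rad/sec

The single real pole at s = −140 gives a corner at ω = 140 rad/sec.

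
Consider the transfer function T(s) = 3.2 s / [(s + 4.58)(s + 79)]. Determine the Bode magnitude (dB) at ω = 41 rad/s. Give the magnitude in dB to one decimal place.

-28.9 dB

|j41| = 41
|j41 + 4.58| = √(41² + 4.58²) = 41.26
|j41 + 79| = √(41² + 79²) = 89.01
|T(j41)| = 3.2 × 41 / (41.26 × 89.01) = 0.035731
20 log₁₀(0.035731) = -28.94 dB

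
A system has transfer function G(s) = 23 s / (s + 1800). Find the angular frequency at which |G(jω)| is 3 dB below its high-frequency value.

1800 rad/sec

For a single-pole high-pass, the −3 dB point is at the pole: ω = 1800 rad/sec.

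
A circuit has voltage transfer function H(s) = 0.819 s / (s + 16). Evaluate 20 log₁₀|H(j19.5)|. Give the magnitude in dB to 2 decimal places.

|j19.5| = 19.5
|j19.5 + 16| = √(19.5² + 16²) = 25.22
|H(j19.5)| = 0.819 × 19.5 / 25.22 = 0.63315
20 log₁₀(0.63315) = -3.970 dB

-3.97 dB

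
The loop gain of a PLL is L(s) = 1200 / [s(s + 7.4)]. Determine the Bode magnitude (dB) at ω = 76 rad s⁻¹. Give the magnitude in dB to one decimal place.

|j76 + 7.4| = √(76² + 7.4²) = 76.36
|j76| = 76
|L(j76)| = 1200 / (76.36 × 76) = 0.20678
20 log₁₀(0.20678) = -13.69 dB

-13.7 dB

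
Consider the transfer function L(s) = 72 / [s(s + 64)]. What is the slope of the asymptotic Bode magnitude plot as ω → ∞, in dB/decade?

With 0 zeros and 2 poles, the high-frequency asymptotic slope is 20 × (0 − 2) = -40 dB/decade.

-40 dB/decade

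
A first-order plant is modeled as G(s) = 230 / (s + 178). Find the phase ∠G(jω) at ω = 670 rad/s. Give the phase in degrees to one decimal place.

-75.1 deg

∠(j670 + 178) = arctan(670/178) = 75.12°
∠G(j670) = −75.12° = -75.12°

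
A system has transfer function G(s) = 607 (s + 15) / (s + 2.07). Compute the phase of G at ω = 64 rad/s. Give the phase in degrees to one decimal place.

-11.3°

∠(j64 + 15) = arctan(64/15) = 76.81°
∠(j64 + 2.07) = arctan(64/2.07) = 88.15°
∠G(j64) = 76.81° − 88.15° = -11.34°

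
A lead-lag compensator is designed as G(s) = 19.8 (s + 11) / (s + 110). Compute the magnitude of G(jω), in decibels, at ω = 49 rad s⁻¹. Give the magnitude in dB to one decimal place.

18.3 dB

|j49 + 11| = √(49² + 11²) = 50.22
|j49 + 110| = √(49² + 110²) = 120.4
|G(j49)| = 19.8 × 50.22 / 120.4 = 8.2573
20 log₁₀(8.2573) = 18.34 dB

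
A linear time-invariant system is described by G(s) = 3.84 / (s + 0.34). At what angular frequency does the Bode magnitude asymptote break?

The single real pole at s = −0.34 gives a corner at ω = 0.34 rad/s.

0.34 rad/s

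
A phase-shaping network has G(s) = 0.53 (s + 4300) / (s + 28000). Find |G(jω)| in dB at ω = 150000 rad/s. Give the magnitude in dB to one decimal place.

-5.7 dB

|j150000 + 4300| = √(150000² + 4300²) = 1.501e+05
|j150000 + 28000| = √(150000² + 28000²) = 1.526e+05
|G(j150000)| = 0.53 × 1.501e+05 / 1.526e+05 = 0.52121
20 log₁₀(0.52121) = -5.66 dB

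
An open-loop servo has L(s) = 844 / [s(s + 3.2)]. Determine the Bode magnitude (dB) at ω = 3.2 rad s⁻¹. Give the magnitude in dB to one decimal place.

35.3 dB

|j3.2 + 3.2| = √(3.2² + 3.2²) = 4.525
|j3.2| = 3.2
|L(j3.2)| = 844 / (4.525 × 3.2) = 58.281
20 log₁₀(58.281) = 35.31 dB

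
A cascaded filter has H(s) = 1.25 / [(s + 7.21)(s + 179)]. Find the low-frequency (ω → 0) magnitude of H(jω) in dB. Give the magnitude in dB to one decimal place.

H(0) = 1.25 / (7.21 × 179) = 0.00096855
20 log₁₀(0.00096855) = -60.28 dB

-60.3 dB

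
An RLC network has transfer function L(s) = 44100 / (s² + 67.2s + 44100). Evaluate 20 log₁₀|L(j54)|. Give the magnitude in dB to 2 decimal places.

|(j54)² + 67.2(j54) + 44100| = |41184 + j3628.8| = 4.134e+04
|L(j54)| = 44100 / 4.134e+04 = 1.0667
20 log₁₀(1.0667) = 0.561 dB

0.56 dB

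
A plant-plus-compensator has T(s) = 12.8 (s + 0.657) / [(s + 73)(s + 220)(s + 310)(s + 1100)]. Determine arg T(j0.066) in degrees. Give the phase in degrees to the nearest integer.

∠(j0.066 + 0.657) = arctan(0.066/0.657) = 5.74°
∠(j0.066 + 73) = arctan(0.066/73) = 0.05°
∠(j0.066 + 220) = arctan(0.066/220) = 0.02°
∠(j0.066 + 310) = arctan(0.066/310) = 0.01°
∠(j0.066 + 1100) = arctan(0.066/1100) = 0.00°
∠T(j0.066) = 5.74° − (0.05° + 0.02° + 0.01° + 0.00°) = 5.65°

6°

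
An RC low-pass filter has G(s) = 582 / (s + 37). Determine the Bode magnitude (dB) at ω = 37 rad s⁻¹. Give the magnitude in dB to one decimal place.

20.9 dB

|j37 + 37| = √(37² + 37²) = 52.33
|G(j37)| = 582 / 52.33 = 11.123
20 log₁₀(11.123) = 20.92 dB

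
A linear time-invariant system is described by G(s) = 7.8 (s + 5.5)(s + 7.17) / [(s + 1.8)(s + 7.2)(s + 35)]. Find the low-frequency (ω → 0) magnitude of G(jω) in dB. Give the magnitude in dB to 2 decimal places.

-3.37 dB

G(0) = 7.8 × 5.5 × 7.17 / (1.8 × 7.2 × 35) = 0.67812
20 log₁₀(0.67812) = -3.374 dB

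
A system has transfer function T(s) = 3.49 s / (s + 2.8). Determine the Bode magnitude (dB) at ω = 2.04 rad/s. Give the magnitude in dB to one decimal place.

|j2.04| = 2.04
|j2.04 + 2.8| = √(2.04² + 2.8²) = 3.464
|T(j2.04)| = 3.49 × 2.04 / 3.464 = 2.0551
20 log₁₀(2.0551) = 6.26 dB

6.3 dB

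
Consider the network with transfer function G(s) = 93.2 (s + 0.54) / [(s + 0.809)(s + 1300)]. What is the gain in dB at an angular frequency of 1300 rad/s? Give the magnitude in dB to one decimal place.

|j1300 + 0.54| = √(1300² + 0.54²) = 1300
|j1300 + 0.809| = √(1300² + 0.809²) = 1300
|j1300 + 1300| = √(1300² + 1300²) = 1838
|G(j1300)| = 93.2 × 1300 / (1300 × 1838) = 0.050694
20 log₁₀(0.050694) = -25.90 dB

-25.9 dB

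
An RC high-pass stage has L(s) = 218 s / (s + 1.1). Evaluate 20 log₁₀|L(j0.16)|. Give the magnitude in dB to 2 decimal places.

29.93 dB

|j0.16| = 0.16
|j0.16 + 1.1| = √(0.16² + 1.1²) = 1.112
|L(j0.16)| = 218 × 0.16 / 1.112 = 31.379
20 log₁₀(31.379) = 29.933 dB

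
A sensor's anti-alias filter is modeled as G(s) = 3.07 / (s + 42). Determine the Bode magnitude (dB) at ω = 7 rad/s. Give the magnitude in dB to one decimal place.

|j7 + 42| = √(7² + 42²) = 42.58
|G(j7)| = 3.07 / 42.58 = 0.072101
20 log₁₀(0.072101) = -22.84 dB

-22.8 dB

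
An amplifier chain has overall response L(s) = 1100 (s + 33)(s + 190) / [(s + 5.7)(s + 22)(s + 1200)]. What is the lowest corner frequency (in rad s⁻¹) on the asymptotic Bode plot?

Break frequencies occur at each pole and zero magnitude: 5.7 rad s⁻¹, 22 rad s⁻¹, 33 rad s⁻¹, 190 rad s⁻¹, 1200 rad s⁻¹.
The lowest is 5.7 rad s⁻¹.

5.7 rad s⁻¹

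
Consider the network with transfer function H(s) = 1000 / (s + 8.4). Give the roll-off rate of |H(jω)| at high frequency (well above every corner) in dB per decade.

With 0 zeros and 1 pole, the high-frequency asymptotic slope is 20 × (0 − 1) = -20 dB/decade.

-20 dB/decade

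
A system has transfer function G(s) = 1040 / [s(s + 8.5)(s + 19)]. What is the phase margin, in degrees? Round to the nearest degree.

Gain crossover: |G(jω)| = 1 at ω ≈ 5.27 rad/s.
∠G(j5.27) = −90° − arctan(5.27/8.5) − arctan(5.27/19) ≈ -137.32°
PM = 180° + (-137.32°) = 42.68°

43°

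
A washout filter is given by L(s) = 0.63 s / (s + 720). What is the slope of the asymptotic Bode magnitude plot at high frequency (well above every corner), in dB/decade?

With 1 zero and 1 pole, the high-frequency asymptotic slope is 20 × (1 − 1) = 0 dB/decade.

0 dB/decade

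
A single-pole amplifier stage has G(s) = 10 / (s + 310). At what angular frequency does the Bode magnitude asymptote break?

310 rad/sec

The single real pole at s = −310 gives a corner at ω = 310 rad/sec.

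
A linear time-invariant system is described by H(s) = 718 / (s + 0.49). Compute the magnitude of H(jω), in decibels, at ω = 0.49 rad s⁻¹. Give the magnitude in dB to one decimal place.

|j0.49 + 0.49| = √(0.49² + 0.49²) = 0.693
|H(j0.49)| = 718 / 0.693 = 1036.1
20 log₁₀(1036.1) = 60.31 dB

60.3 dB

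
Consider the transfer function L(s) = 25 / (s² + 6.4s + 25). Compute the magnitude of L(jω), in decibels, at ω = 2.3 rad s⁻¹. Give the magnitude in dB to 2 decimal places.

0.14 dB

|(j2.3)² + 6.4(j2.3) + 25| = |19.71 + j14.72| = 24.6
|L(j2.3)| = 25 / 24.6 = 1.0163
20 log₁₀(1.0163) = 0.140 dB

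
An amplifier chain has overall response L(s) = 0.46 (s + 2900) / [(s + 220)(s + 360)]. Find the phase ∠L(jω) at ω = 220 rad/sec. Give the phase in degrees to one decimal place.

-72.1°

∠(j220 + 2900) = arctan(220/2900) = 4.34°
∠(j220 + 220) = arctan(220/220) = 45.00°
∠(j220 + 360) = arctan(220/360) = 31.43°
∠L(j220) = 4.34° − (45.00° + 31.43°) = -72.09°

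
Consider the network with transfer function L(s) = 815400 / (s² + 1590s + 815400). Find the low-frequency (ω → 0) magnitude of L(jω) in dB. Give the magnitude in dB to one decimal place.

0.0 dB

L(0) = 815400 / 815400 = 1
20 log₁₀(1) = 0.00 dB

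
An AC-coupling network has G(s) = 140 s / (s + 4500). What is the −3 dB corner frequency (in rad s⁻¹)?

For a single-pole high-pass, the −3 dB point is at the pole: ω = 4500 rad s⁻¹.

4500 rad s⁻¹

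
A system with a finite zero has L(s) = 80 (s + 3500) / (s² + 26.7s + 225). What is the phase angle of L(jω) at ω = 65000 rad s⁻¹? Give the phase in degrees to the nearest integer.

-93°

∠(j65000 + 3500) = arctan(65000/3500) = 86.92°
∠[(j65000)² + 26.7(j65000) + 225] = ∠[-4.225e+09 + j1.7355e+06] = 179.98°
∠L(j65000) = 86.92° − 179.98° = -93.06°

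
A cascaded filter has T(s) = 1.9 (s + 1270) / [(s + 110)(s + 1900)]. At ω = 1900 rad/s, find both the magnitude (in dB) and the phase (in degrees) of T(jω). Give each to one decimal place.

|j1900 + 1270| = √(1900² + 1270²) = 2285
|j1900 + 110| = √(1900² + 110²) = 1903
|j1900 + 1900| = √(1900² + 1900²) = 2687
|T(j1900)| = 1.9 × 2285 / (1903 × 2687) = 0.0008491
20 log₁₀(0.0008491) = -61.42 dB
∠(j1900 + 1270) = arctan(1900/1270) = 56.24°
∠(j1900 + 110) = arctan(1900/110) = 86.69°
∠(j1900 + 1900) = arctan(1900/1900) = 45.00°
∠T(j1900) = 56.24° − (86.69° + 45.00°) = -75.45°

|T| = -61.4 dB, ∠T = -75.4°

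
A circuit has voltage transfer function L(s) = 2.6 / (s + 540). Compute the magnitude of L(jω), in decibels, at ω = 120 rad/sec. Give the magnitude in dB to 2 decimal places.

|j120 + 540| = √(120² + 540²) = 553.2
|L(j120)| = 2.6 / 553.2 = 0.0047002
20 log₁₀(0.0047002) = -46.558 dB

-46.56 dB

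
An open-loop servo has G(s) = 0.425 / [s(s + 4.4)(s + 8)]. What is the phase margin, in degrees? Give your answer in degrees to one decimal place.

89.8 deg

Gain crossover: |G(jω)| = 1 at ω ≈ 0.0121 rad/s.
∠G(j0.0121) = −90° − arctan(0.0121/4.4) − arctan(0.0121/8) ≈ -90.24°
PM = 180° + (-90.24°) = 89.76°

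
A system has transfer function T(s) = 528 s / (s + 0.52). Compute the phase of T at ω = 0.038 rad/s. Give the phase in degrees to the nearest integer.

86 deg

∠(j0.038) = 90.00°
∠(j0.038 + 0.52) = arctan(0.038/0.52) = 4.18°
∠T(j0.038) = 90.00° − 4.18° = 85.82°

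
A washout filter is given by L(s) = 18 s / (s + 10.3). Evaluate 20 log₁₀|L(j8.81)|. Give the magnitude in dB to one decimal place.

21.4 dB

|j8.81| = 8.81
|j8.81 + 10.3| = √(8.81² + 10.3²) = 13.55
|L(j8.81)| = 18 × 8.81 / 13.55 = 11.7
20 log₁₀(11.7) = 21.36 dB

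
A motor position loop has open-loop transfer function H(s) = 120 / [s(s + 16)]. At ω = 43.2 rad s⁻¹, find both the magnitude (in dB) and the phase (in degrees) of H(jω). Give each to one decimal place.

|j43.2 + 16| = √(43.2² + 16²) = 46.07
|j43.2| = 43.2
|H(j43.2)| = 120 / (46.07 × 43.2) = 0.060298
20 log₁₀(0.060298) = -24.39 dB
∠(j43.2 + 16) = arctan(43.2/16) = 69.68°
∠(j43.2) = 90.00°
∠H(j43.2) = − (69.68° + 90.00°) = -159.68°

|H| = -24.4 dB, ∠H = -159.7°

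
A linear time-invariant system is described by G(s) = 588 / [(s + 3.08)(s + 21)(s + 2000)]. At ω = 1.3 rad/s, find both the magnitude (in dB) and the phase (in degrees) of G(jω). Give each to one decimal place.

|G| = -47.6 dB, ∠G = -26.5°

|j1.3 + 3.08| = √(1.3² + 3.08²) = 3.343
|j1.3 + 21| = √(1.3² + 21²) = 21.04
|j1.3 + 2000| = √(1.3² + 2000²) = 2000
|G(j1.3)| = 588 / (3.343 × 21.04 × 2000) = 0.0041797
20 log₁₀(0.0041797) = -47.58 dB
∠(j1.3 + 3.08) = arctan(1.3/3.08) = 22.88°
∠(j1.3 + 21) = arctan(1.3/21) = 3.54°
∠(j1.3 + 2000) = arctan(1.3/2000) = 0.04°
∠G(j1.3) = − (22.88° + 3.54° + 0.04°) = -26.46°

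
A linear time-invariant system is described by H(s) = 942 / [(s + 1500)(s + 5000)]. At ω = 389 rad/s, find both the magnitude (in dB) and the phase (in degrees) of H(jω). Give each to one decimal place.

|j389 + 1500| = √(389² + 1500²) = 1550
|j389 + 5000| = √(389² + 5000²) = 5015
|H(j389)| = 942 / (1550 × 5015) = 0.00012121
20 log₁₀(0.00012121) = -78.33 dB
∠(j389 + 1500) = arctan(389/1500) = 14.54°
∠(j389 + 5000) = arctan(389/5000) = 4.45°
∠H(j389) = − (14.54° + 4.45°) = -18.99°

|H| = -78.3 dB, ∠H = -19.0°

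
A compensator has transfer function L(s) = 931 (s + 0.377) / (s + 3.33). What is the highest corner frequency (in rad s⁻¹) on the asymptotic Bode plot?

3.33 rad s⁻¹

Break frequencies occur at each pole and zero magnitude: 0.377 rad s⁻¹, 3.33 rad s⁻¹.
The highest is 3.33 rad s⁻¹.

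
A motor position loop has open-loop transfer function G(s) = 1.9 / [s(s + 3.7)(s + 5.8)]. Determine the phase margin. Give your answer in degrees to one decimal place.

Gain crossover: |G(jω)| = 1 at ω ≈ 0.0885 rad s⁻¹.
∠G(j0.0885) = −90° − arctan(0.0885/3.7) − arctan(0.0885/5.8) ≈ -92.24°
PM = 180° + (-92.24°) = 87.76°

87.8 deg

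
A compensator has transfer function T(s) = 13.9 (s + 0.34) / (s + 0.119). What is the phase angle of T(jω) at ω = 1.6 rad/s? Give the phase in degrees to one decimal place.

∠(j1.6 + 0.34) = arctan(1.6/0.34) = 78.00°
∠(j1.6 + 0.119) = arctan(1.6/0.119) = 85.75°
∠T(j1.6) = 78.00° − 85.75° = -7.74°

-7.7°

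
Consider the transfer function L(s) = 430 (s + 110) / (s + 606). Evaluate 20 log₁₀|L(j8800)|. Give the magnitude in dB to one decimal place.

52.6 dB

|j8800 + 110| = √(8800² + 110²) = 8801
|j8800 + 606| = √(8800² + 606²) = 8821
|L(j8800)| = 430 × 8801 / 8821 = 429.02
20 log₁₀(429.02) = 52.65 dB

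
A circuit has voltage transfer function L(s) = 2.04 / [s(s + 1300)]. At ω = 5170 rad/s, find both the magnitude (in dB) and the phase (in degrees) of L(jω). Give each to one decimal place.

|j5170 + 1300| = √(5170² + 1300²) = 5331
|j5170| = 5170
|L(j5170)| = 2.04 / (5331 × 5170) = 7.4018e-08
20 log₁₀(7.4018e-08) = -142.61 dB
∠(j5170 + 1300) = arctan(5170/1300) = 75.89°
∠(j5170) = 90.00°
∠L(j5170) = − (75.89° + 90.00°) = -165.89°

|L| = -142.6 dB, ∠L = -165.9°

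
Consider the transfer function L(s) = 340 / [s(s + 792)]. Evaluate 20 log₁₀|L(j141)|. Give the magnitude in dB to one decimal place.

|j141 + 792| = √(141² + 792²) = 804.5
|j141| = 141
|L(j141)| = 340 / (804.5 × 141) = 0.0029975
20 log₁₀(0.0029975) = -50.46 dB

-50.5 dB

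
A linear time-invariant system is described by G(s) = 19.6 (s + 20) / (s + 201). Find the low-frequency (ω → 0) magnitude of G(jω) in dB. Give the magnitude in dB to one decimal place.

G(0) = 19.6 × 20 / 201 = 1.9502
20 log₁₀(1.9502) = 5.80 dB

5.8 dB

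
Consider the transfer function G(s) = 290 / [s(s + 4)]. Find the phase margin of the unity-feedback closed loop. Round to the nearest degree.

Gain crossover: |G(jω)| = 1 at ω ≈ 16.8 rad/s.
∠G(j16.8) = −90° − arctan(16.8/4) ≈ -166.60°
PM = 180° + (-166.60°) = 13.40°

13 deg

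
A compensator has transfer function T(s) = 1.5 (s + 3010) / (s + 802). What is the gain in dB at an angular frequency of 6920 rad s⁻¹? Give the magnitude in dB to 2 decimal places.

4.22 dB

|j6920 + 3010| = √(6920² + 3010²) = 7546
|j6920 + 802| = √(6920² + 802²) = 6966
|T(j6920)| = 1.5 × 7546 / 6966 = 1.6249
20 log₁₀(1.6249) = 4.216 dB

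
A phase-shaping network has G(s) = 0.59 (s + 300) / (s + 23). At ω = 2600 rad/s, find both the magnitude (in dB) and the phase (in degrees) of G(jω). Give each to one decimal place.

|j2600 + 300| = √(2600² + 300²) = 2617
|j2600 + 23| = √(2600² + 23²) = 2600
|G(j2600)| = 0.59 × 2617 / 2600 = 0.59389
20 log₁₀(0.59389) = -4.53 dB
∠(j2600 + 300) = arctan(2600/300) = 83.42°
∠(j2600 + 23) = arctan(2600/23) = 89.49°
∠G(j2600) = 83.42° − 89.49° = -6.08°

|G| = -4.5 dB, ∠G = -6.1°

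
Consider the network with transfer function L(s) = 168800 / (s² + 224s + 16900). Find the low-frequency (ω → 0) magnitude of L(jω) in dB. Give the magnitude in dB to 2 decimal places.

L(0) = 168800 / 16900 = 9.9882
20 log₁₀(9.9882) = 19.990 dB

19.99 dB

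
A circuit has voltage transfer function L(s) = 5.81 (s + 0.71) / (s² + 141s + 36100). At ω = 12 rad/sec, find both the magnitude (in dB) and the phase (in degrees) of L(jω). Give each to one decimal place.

|L| = -54.2 dB, ∠L = 83.9°

|j12 + 0.71| = √(12² + 0.71²) = 12.02
|(j12)² + 141(j12) + 36100| = |35956 + j1692| = 3.6e+04
|L(j12)| = 5.81 × 12.02 / 3.6e+04 = 0.0019403
20 log₁₀(0.0019403) = -54.24 dB
∠(j12 + 0.71) = arctan(12/0.71) = 86.61°
∠[(j12)² + 141(j12) + 36100] = ∠[35956 + j1692] = 2.69°
∠L(j12) = 86.61° − 2.69° = 83.92°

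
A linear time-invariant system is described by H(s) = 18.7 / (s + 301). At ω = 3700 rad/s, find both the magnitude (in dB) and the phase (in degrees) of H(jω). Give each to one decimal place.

|j3700 + 301| = √(3700² + 301²) = 3712
|H(j3700)| = 18.7 / 3712 = 0.0050374
20 log₁₀(0.0050374) = -45.96 dB
∠(j3700 + 301) = arctan(3700/301) = 85.35°
∠H(j3700) = −85.35° = -85.35°

|H| = -46.0 dB, ∠H = -85.3 deg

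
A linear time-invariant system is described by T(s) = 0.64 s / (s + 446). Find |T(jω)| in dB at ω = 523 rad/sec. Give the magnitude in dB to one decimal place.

|j523| = 523
|j523 + 446| = √(523² + 446²) = 687.3
|T(j523)| = 0.64 × 523 / 687.3 = 0.48697
20 log₁₀(0.48697) = -6.25 dB

-6.2 dB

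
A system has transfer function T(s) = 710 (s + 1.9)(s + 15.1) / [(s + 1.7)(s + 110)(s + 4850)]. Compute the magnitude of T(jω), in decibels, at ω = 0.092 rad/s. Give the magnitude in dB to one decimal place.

|j0.092 + 1.9| = √(0.092² + 1.9²) = 1.902
|j0.092 + 15.1| = √(0.092² + 15.1²) = 15.1
|j0.092 + 1.7| = √(0.092² + 1.7²) = 1.702
|j0.092 + 110| = √(0.092² + 110²) = 110
|j0.092 + 4850| = √(0.092² + 4850²) = 4850
|T(j0.092)| = 710 × 1.902 × 15.1 / (1.702 × 110 × 4850) = 0.022454
20 log₁₀(0.022454) = -32.97 dB

-33.0 dB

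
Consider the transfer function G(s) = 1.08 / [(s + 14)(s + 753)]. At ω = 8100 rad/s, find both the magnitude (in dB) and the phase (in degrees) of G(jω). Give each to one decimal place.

|G| = -155.7 dB, ∠G = -174.6°

|j8100 + 14| = √(8100² + 14²) = 8100
|j8100 + 753| = √(8100² + 753²) = 8135
|G(j8100)| = 1.08 / (8100 × 8135) = 1.639e-08
20 log₁₀(1.639e-08) = -155.71 dB
∠(j8100 + 14) = arctan(8100/14) = 89.90°
∠(j8100 + 753) = arctan(8100/753) = 84.69°
∠G(j8100) = − (89.90° + 84.69°) = -174.59°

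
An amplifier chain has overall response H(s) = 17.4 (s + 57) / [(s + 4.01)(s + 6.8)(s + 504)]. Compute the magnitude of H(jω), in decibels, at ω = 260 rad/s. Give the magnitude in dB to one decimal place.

|j260 + 57| = √(260² + 57²) = 266.2
|j260 + 4.01| = √(260² + 4.01²) = 260
|j260 + 6.8| = √(260² + 6.8²) = 260.1
|j260 + 504| = √(260² + 504²) = 567.1
|H(j260)| = 17.4 × 266.2 / (260 × 260.1 × 567.1) = 0.00012075
20 log₁₀(0.00012075) = -78.36 dB

-78.4 dB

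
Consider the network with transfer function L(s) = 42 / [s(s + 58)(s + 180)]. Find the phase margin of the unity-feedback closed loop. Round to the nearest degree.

Gain crossover: |L(jω)| = 1 at ω ≈ 0.00402 rad/s.
∠L(j0.00402) = −90° − arctan(0.00402/58) − arctan(0.00402/180) ≈ -90.01°
PM = 180° + (-90.01°) = 89.99°

90°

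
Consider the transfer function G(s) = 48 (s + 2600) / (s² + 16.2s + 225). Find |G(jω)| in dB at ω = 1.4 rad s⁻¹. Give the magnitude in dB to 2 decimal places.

54.91 dB

|j1.4 + 2600| = √(1.4² + 2600²) = 2600
|(j1.4)² + 16.2(j1.4) + 225| = |223.04 + j22.68| = 224.2
|G(j1.4)| = 48 × 2600 / 224.2 = 556.67
20 log₁₀(556.67) = 54.912 dB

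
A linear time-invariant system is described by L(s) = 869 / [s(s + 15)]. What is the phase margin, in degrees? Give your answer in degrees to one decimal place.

28.5°

Gain crossover: |L(jω)| = 1 at ω ≈ 27.6 rad/s.
∠L(j27.6) = −90° − arctan(27.6/15) ≈ -151.51°
PM = 180° + (-151.51°) = 28.49°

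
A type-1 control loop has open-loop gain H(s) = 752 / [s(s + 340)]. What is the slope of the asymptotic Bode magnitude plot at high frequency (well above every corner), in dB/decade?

With 0 zeros and 2 poles, the high-frequency asymptotic slope is 20 × (0 − 2) = -40 dB/decade.

-40 dB/decade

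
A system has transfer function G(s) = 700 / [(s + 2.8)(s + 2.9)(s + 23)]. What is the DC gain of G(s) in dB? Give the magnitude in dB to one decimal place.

G(0) = 700 / (2.8 × 2.9 × 23) = 3.7481
20 log₁₀(3.7481) = 11.48 dB

11.5 dB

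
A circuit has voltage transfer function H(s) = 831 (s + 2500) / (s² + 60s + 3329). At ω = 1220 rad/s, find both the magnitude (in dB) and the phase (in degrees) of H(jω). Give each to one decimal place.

|H| = 3.8 dB, ∠H = -151.2°

|j1220 + 2500| = √(1220² + 2500²) = 2782
|(j1220)² + 60(j1220) + 3329| = |-1.4851e+06 + j73200| = 1.487e+06
|H(j1220)| = 831 × 2782 / 1.487e+06 = 1.5547
20 log₁₀(1.5547) = 3.83 dB
∠(j1220 + 2500) = arctan(1220/2500) = 26.01°
∠[(j1220)² + 60(j1220) + 3329] = ∠[-1.4851e+06 + j73200] = 177.18°
∠H(j1220) = 26.01° − 177.18° = -151.17°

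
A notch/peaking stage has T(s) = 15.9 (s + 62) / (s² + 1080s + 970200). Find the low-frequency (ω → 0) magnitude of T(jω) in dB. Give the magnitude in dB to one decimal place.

T(0) = 15.9 × 62 / 970200 = 0.0010161
20 log₁₀(0.0010161) = -59.86 dB

-59.9 dB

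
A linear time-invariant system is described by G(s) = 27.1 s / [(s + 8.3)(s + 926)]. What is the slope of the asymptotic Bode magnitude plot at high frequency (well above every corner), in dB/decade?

With 1 zero and 2 poles, the high-frequency asymptotic slope is 20 × (1 − 2) = -20 dB/decade.

-20 dB/decade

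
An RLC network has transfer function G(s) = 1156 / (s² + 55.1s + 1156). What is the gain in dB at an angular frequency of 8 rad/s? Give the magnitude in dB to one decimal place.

-0.2 dB

|(j8)² + 55.1(j8) + 1156| = |1092 + j440.8| = 1178
|G(j8)| = 1156 / 1178 = 0.98165
20 log₁₀(0.98165) = -0.16 dB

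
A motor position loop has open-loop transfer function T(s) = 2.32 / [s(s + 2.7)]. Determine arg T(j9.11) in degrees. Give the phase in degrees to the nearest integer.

-163°

∠(j9.11 + 2.7) = arctan(9.11/2.7) = 73.49°
∠(j9.11) = 90.00°
∠T(j9.11) = − (73.49° + 90.00°) = -163.49°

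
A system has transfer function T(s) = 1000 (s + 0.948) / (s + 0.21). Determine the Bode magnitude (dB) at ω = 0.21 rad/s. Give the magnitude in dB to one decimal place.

|j0.21 + 0.948| = √(0.21² + 0.948²) = 0.971
|j0.21 + 0.21| = √(0.21² + 0.21²) = 0.297
|T(j0.21)| = 1000 × 0.971 / 0.297 = 3269.5
20 log₁₀(3269.5) = 70.29 dB

70.3 dB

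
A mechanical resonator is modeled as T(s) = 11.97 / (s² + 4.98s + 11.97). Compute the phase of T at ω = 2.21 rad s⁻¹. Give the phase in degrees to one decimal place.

-57.2°

∠[(j2.21)² + 4.98(j2.21) + 11.97] = ∠[7.0859 + j11.006] = 57.23°
∠T(j2.21) = −57.23° = -57.23°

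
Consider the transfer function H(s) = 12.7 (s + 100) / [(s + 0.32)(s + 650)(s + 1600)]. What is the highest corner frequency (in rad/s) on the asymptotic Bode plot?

1600 rad/s

Break frequencies occur at each pole and zero magnitude: 0.32 rad/s, 100 rad/s, 650 rad/s, 1600 rad/s.
The highest is 1600 rad/s.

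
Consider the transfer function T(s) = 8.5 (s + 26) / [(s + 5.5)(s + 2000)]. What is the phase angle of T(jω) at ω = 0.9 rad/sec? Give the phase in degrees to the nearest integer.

∠(j0.9 + 26) = arctan(0.9/26) = 1.98°
∠(j0.9 + 5.5) = arctan(0.9/5.5) = 9.29°
∠(j0.9 + 2000) = arctan(0.9/2000) = 0.03°
∠T(j0.9) = 1.98° − (9.29° + 0.03°) = -7.34°

-7°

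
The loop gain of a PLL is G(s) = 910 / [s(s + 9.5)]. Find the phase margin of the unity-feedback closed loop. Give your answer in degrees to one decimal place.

Gain crossover: |G(jω)| = 1 at ω ≈ 29.4 rad/s.
∠G(j29.4) = −90° − arctan(29.4/9.5) ≈ -162.11°
PM = 180° + (-162.11°) = 17.89°

17.9 deg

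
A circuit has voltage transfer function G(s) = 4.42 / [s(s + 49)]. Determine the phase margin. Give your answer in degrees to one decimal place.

89.9 deg

Gain crossover: |G(jω)| = 1 at ω ≈ 0.0902 rad/s.
∠G(j0.0902) = −90° − arctan(0.0902/49) ≈ -90.11°
PM = 180° + (-90.11°) = 89.89°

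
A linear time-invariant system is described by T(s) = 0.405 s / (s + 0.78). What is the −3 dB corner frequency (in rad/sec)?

For a single-pole high-pass, the −3 dB point is at the pole: ω = 0.78 rad/sec.

0.78 rad/sec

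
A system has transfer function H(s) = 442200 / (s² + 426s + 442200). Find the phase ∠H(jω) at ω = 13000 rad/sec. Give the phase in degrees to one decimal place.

∠[(j13000)² + 426(j13000) + 442200] = ∠[-1.6856e+08 + j5.538e+06] = 178.12°
∠H(j13000) = −178.12° = -178.12°

-178.1°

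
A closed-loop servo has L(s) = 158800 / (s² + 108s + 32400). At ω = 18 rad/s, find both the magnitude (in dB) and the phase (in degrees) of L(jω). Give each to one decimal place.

|(j18)² + 108(j18) + 32400| = |32076 + j1944| = 3.213e+04
|L(j18)| = 158800 / 3.213e+04 = 4.9417
20 log₁₀(4.9417) = 13.88 dB
∠[(j18)² + 108(j18) + 32400] = ∠[32076 + j1944] = 3.47°
∠L(j18) = −3.47° = -3.47°

|L| = 13.9 dB, ∠L = -3.5°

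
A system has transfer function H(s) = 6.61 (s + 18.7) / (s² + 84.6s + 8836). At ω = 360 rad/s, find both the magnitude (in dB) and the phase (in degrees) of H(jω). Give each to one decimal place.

|H| = -34.4 dB, ∠H = -78.8°

|j360 + 18.7| = √(360² + 18.7²) = 360.5
|(j360)² + 84.6(j360) + 8836| = |-1.2076e+05 + j30456| = 1.245e+05
|H(j360)| = 6.61 × 360.5 / 1.245e+05 = 0.019132
20 log₁₀(0.019132) = -34.36 dB
∠(j360 + 18.7) = arctan(360/18.7) = 87.03°
∠[(j360)² + 84.6(j360) + 8836] = ∠[-1.2076e+05 + j30456] = 165.85°
∠H(j360) = 87.03° − 165.85° = -78.82°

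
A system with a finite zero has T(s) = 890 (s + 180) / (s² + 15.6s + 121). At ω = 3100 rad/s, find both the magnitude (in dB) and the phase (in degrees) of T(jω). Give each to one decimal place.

|T| = -10.8 dB, ∠T = -93.0 deg

|j3100 + 180| = √(3100² + 180²) = 3105
|(j3100)² + 15.6(j3100) + 121| = |-9.6099e+06 + j48360| = 9.61e+06
|T(j3100)| = 890 × 3105 / 9.61e+06 = 0.28758
20 log₁₀(0.28758) = -10.82 dB
∠(j3100 + 180) = arctan(3100/180) = 86.68°
∠[(j3100)² + 15.6(j3100) + 121] = ∠[-9.6099e+06 + j48360] = 179.71°
∠T(j3100) = 86.68° − 179.71° = -93.03°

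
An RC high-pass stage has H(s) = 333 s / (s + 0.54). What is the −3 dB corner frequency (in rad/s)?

0.54 rad/s

For a single-pole high-pass, the −3 dB point is at the pole: ω = 0.54 rad/s.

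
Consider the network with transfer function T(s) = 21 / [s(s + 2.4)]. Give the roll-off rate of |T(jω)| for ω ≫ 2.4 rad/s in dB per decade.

With 0 zeros and 2 poles, the high-frequency asymptotic slope is 20 × (0 − 2) = -40 dB/decade.

-40 dB/decade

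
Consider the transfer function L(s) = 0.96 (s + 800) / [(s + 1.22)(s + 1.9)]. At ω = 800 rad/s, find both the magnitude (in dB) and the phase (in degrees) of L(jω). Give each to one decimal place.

|L| = -55.4 dB, ∠L = -134.8 deg

|j800 + 800| = √(800² + 800²) = 1131
|j800 + 1.22| = √(800² + 1.22²) = 800
|j800 + 1.9| = √(800² + 1.9²) = 800
|L(j800)| = 0.96 × 1131 / (800 × 800) = 0.001697
20 log₁₀(0.001697) = -55.41 dB
∠(j800 + 800) = arctan(800/800) = 45.00°
∠(j800 + 1.22) = arctan(800/1.22) = 89.91°
∠(j800 + 1.9) = arctan(800/1.9) = 89.86°
∠L(j800) = 45.00° − (89.91° + 89.86°) = -134.78°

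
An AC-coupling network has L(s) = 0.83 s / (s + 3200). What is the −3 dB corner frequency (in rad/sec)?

For a single-pole high-pass, the −3 dB point is at the pole: ω = 3200 rad/sec.

3200 rad/sec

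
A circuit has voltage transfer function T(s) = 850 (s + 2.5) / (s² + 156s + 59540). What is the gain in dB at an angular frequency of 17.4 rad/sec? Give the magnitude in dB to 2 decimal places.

|j17.4 + 2.5| = √(17.4² + 2.5²) = 17.58
|(j17.4)² + 156(j17.4) + 59540| = |59237 + j2714.4| = 5.93e+04
|T(j17.4)| = 850 × 17.58 / 5.93e+04 = 0.25197
20 log₁₀(0.25197) = -11.973 dB

-11.97 dB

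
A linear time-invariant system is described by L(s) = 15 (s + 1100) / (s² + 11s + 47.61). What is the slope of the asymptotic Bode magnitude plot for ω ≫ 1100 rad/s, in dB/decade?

-20 dB/decade

With 1 zero and 2 poles, the high-frequency asymptotic slope is 20 × (1 − 2) = -20 dB/decade.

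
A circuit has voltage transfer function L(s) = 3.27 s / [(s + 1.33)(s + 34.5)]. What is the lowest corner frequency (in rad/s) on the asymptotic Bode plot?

1.33 rad/s

Break frequencies occur at each pole and zero magnitude: 1.33 rad/s, 34.5 rad/s.
The lowest is 1.33 rad/s.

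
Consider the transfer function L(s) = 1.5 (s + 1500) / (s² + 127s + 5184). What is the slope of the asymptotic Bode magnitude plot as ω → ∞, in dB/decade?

-20 dB/decade

With 1 zero and 2 poles, the high-frequency asymptotic slope is 20 × (1 − 2) = -20 dB/decade.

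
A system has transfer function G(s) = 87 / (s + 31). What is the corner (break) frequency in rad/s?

31 rad/s

The single real pole at s = −31 gives a corner at ω = 31 rad/s.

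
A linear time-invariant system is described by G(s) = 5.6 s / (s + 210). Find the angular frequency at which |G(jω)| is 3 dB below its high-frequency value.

For a single-pole high-pass, the −3 dB point is at the pole: ω = 210 rad/sec.

210 rad/sec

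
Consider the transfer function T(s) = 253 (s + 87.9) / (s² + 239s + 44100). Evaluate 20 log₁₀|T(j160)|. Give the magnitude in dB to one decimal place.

|j160 + 87.9| = √(160² + 87.9²) = 182.6
|(j160)² + 239(j160) + 44100| = |18500 + j38240| = 4.248e+04
|T(j160)| = 253 × 182.6 / 4.248e+04 = 1.0873
20 log₁₀(1.0873) = 0.73 dB

0.7 dB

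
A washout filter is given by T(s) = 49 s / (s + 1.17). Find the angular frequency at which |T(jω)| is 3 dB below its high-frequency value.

For a single-pole high-pass, the −3 dB point is at the pole: ω = 1.17 rad/sec.

1.17 rad/sec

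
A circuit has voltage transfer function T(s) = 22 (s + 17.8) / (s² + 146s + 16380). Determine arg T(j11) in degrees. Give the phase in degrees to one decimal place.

26.1°

∠(j11 + 17.8) = arctan(11/17.8) = 31.72°
∠[(j11)² + 146(j11) + 16380] = ∠[16259 + j1606] = 5.64°
∠T(j11) = 31.72° − 5.64° = 26.07°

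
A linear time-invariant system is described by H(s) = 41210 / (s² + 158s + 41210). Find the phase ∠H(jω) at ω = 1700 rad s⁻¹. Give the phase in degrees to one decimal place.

-174.6°

∠[(j1700)² + 158(j1700) + 41210] = ∠[-2.8488e+06 + j2.686e+05] = 174.61°
∠H(j1700) = −174.61° = -174.61°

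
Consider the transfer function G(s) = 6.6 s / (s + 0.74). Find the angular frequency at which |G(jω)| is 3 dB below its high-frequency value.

0.74 rad s⁻¹

For a single-pole high-pass, the −3 dB point is at the pole: ω = 0.74 rad s⁻¹.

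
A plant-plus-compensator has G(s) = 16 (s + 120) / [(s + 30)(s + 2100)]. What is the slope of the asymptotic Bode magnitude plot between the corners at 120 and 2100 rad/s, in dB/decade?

0 dB/decade

In this band the factors already past their corner are: zero at 120, pole at 30; net slope = 0 dB/decade.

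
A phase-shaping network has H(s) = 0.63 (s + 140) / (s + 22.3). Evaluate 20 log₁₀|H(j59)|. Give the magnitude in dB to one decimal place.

|j59 + 140| = √(59² + 140²) = 151.9
|j59 + 22.3| = √(59² + 22.3²) = 63.07
|H(j59)| = 0.63 × 151.9 / 63.07 = 1.5175
20 log₁₀(1.5175) = 3.62 dB

3.6 dB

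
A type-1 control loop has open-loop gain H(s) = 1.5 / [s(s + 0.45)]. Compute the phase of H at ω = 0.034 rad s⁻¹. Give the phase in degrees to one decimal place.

∠(j0.034 + 0.45) = arctan(0.034/0.45) = 4.32°
∠(j0.034) = 90.00°
∠H(j0.034) = − (4.32° + 90.00°) = -94.32°

-94.3°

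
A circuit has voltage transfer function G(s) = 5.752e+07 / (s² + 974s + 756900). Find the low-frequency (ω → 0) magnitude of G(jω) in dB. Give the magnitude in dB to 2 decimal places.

37.62 dB

G(0) = 5.752e+07 / 756900 = 75.994
20 log₁₀(75.994) = 37.616 dB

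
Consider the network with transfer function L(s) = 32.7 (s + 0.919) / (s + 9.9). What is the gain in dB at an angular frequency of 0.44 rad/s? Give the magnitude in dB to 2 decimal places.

10.53 dB

|j0.44 + 0.919| = √(0.44² + 0.919²) = 1.019
|j0.44 + 9.9| = √(0.44² + 9.9²) = 9.91
|L(j0.44)| = 32.7 × 1.019 / 9.91 = 3.3621
20 log₁₀(3.3621) = 10.532 dB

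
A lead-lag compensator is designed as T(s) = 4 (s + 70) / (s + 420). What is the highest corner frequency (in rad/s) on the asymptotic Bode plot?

420 rad/s

Break frequencies occur at each pole and zero magnitude: 70 rad/s, 420 rad/s.
The highest is 420 rad/s.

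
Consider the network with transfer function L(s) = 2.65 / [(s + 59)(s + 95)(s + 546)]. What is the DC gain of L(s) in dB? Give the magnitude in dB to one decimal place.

-121.3 dB

L(0) = 2.65 / (59 × 95 × 546) = 8.6592e-07
20 log₁₀(8.6592e-07) = -121.25 dB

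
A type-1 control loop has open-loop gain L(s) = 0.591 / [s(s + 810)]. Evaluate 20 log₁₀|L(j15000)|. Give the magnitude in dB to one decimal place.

|j15000 + 810| = √(15000² + 810²) = 1.502e+04
|j15000| = 1.5e+04
|L(j15000)| = 0.591 / (1.502e+04 × 1.5e+04) = 2.6228e-09
20 log₁₀(2.6228e-09) = -171.62 dB

-171.6 dB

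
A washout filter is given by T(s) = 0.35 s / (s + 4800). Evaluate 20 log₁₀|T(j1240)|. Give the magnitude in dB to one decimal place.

-21.2 dB

|j1240| = 1240
|j1240 + 4800| = √(1240² + 4800²) = 4958
|T(j1240)| = 0.35 × 1240 / 4958 = 0.087543
20 log₁₀(0.087543) = -21.16 dB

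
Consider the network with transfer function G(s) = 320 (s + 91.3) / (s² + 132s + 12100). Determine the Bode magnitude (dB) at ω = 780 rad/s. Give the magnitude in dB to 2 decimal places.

-7.63 dB

|j780 + 91.3| = √(780² + 91.3²) = 785.3
|(j780)² + 132(j780) + 12100| = |-5.963e+05 + j1.0296e+05| = 6.051e+05
|G(j780)| = 320 × 785.3 / 6.051e+05 = 0.41529
20 log₁₀(0.41529) = -7.633 dB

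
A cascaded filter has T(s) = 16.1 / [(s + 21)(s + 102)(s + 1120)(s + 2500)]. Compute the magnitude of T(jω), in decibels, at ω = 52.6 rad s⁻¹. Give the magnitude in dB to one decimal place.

-181.1 dB

|j52.6 + 21| = √(52.6² + 21²) = 56.64
|j52.6 + 102| = √(52.6² + 102²) = 114.8
|j52.6 + 1120| = √(52.6² + 1120²) = 1121
|j52.6 + 2500| = √(52.6² + 2500²) = 2501
|T(j52.6)| = 16.1 / (56.64 × 114.8 × 1121 × 2501) = 8.8346e-10
20 log₁₀(8.8346e-10) = -181.08 dB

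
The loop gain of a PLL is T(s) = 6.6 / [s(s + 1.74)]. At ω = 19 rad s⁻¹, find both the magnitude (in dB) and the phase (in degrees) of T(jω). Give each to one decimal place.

|T| = -34.8 dB, ∠T = -174.8°

|j19 + 1.74| = √(19² + 1.74²) = 19.08
|j19| = 19
|T(j19)| = 6.6 / (19.08 × 19) = 0.018206
20 log₁₀(0.018206) = -34.80 dB
∠(j19 + 1.74) = arctan(19/1.74) = 84.77°
∠(j19) = 90.00°
∠T(j19) = − (84.77° + 90.00°) = -174.77°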